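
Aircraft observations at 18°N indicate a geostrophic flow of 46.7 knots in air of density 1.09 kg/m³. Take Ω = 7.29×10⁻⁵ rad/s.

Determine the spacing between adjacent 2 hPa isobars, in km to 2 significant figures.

170 km

Coriolis parameter at 18°N:
f = 2Ω sin φ = 2 × 7.29×10⁻⁵ × sin 18° = 4.51×10⁻⁵ s⁻¹
Wind speed in SI: 46.7 knots = 24.0 m/s
Geostrophic balance rearranged: |∂P/∂n| = f ρ V_g
|∂P/∂n| = 4.51×10⁻⁵ × 1.09 × 24.0 = 1.18×10⁻³ Pa/m
Isobar spacing: Δn = ΔP/|∂P/∂n| = 200 Pa / 1.18×10⁻³ Pa/m = 169515 m ≈ 170 km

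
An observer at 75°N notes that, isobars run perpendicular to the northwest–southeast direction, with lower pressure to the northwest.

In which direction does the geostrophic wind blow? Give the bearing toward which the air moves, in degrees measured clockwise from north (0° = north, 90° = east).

The pressure-gradient force points toward the northwest (bearing 315°).
Geostrophic balance: in the Northern Hemisphere the Coriolis force deflects motion to the right, so the geostrophic wind blows 90° to the right of the pressure-gradient force (low pressure on the left).
Rotating 315° by 90° clockwise gives 045° — the wind blows toward the northeast.

045°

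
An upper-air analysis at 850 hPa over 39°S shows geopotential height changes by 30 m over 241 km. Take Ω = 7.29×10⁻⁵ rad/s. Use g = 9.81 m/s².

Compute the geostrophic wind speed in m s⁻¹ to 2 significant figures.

Coriolis parameter at 39°S:
f = 2Ω sin φ = 2 × 7.29×10⁻⁵ × sin 39° = 9.18×10⁻⁵ s⁻¹
Height gradient: |∂Z/∂n| = 30 m / 241000 m = 1.24×10⁻⁴
On a pressure surface, geostrophic balance gives V_g = (g/f)|∂Z/∂n|:
V_g = 9.81 × 1.24×10⁻⁴ / 9.18×10⁻⁵ = 13.3 m/s

13 m s⁻¹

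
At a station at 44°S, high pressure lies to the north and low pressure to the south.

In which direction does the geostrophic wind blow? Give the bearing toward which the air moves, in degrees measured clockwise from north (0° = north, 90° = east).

090°

The pressure-gradient force points toward the south (bearing 180°).
Geostrophic balance: in the Southern Hemisphere the Coriolis force deflects motion to the left, so the geostrophic wind blows 90° to the left of the pressure-gradient force (low pressure on the right).
Rotating 180° by 90° counterclockwise gives 090° — the wind blows toward the east.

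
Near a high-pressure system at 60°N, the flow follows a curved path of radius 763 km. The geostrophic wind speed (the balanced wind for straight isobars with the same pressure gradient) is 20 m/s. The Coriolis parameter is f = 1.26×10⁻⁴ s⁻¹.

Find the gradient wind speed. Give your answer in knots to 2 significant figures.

Around a high, pressure-gradient force acts outward with centrifugal, so Coriolis balances both:
fV = (1/ρ)|∂P/∂n| + V²/R  →  V² − fR·V + fR·V_g = 0
With fR = 1.26×10⁻⁴ × 763×10³ m = 96.1 m/s:
V = [fR − √((fR)² − 4 fR V_g)]/2 = [96.1 − √(96.1² − 4×96.1×20)]/2 = 28.4 m/s
Supergeostrophic (V > V_g = 20 m/s), as expected around a high.
Converting: 28.4 m/s × 1.944 = 55 knots

55 knots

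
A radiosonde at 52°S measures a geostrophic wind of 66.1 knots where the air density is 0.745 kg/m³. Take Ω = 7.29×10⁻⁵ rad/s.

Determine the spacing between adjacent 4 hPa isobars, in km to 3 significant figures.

Coriolis parameter at 52°S:
f = 2Ω sin φ = 2 × 7.29×10⁻⁵ × sin 52° = 1.15×10⁻⁴ s⁻¹
Wind speed in SI: 66.1 knots = 34.0 m/s
Geostrophic balance rearranged: |∂P/∂n| = f ρ V_g
|∂P/∂n| = 1.15×10⁻⁴ × 0.745 × 34.0 = 2.91×10⁻³ Pa/m
Isobar spacing: Δn = ΔP/|∂P/∂n| = 400 Pa / 2.91×10⁻³ Pa/m = 137428 m ≈ 137 km

137 km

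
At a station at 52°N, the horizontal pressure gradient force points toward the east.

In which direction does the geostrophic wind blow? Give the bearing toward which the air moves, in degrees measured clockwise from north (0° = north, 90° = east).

180°

The pressure-gradient force points toward the east (bearing 090°).
Geostrophic balance: in the Northern Hemisphere the Coriolis force deflects motion to the right, so the geostrophic wind blows 90° to the right of the pressure-gradient force (low pressure on the left).
Rotating 090° by 90° clockwise gives 180° — the wind blows toward the south.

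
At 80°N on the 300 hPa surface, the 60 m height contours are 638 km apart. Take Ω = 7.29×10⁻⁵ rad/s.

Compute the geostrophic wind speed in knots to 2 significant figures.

Coriolis parameter at 80°N:
f = 2Ω sin φ = 2 × 7.29×10⁻⁵ × sin 80° = 1.44×10⁻⁴ s⁻¹
Height gradient: |∂Z/∂n| = 60 m / 638000 m = 9.40×10⁻⁵
On a pressure surface, geostrophic balance gives V_g = (g/f)|∂Z/∂n|:
V_g = 9.81 × 9.40×10⁻⁵ / 1.44×10⁻⁴ = 6.43 m/s
Converting: 6.43 m/s × 1.944 = 12 knots

12 knots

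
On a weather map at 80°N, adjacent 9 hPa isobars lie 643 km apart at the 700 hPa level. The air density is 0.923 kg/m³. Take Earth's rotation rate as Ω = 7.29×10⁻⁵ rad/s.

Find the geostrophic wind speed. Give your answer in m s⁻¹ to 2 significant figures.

11 m s⁻¹

Coriolis parameter at 80°N:
f = 2Ω sin φ = 2 × 7.29×10⁻⁵ × sin 80° = 1.44×10⁻⁴ s⁻¹
Pressure gradient: |∂P/∂n| = 900 Pa / 643000 m = 1.40×10⁻³ Pa/m
Geostrophic balance (pressure-gradient force = Coriolis force):
V_g = (1/(fρ)) |∂P/∂n| = 1.40×10⁻³ / (1.44×10⁻⁴ × 0.923) = 10.6 m/s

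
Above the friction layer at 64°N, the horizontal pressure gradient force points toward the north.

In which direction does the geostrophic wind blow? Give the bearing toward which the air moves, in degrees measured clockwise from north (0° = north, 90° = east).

090°

The pressure-gradient force points toward the north (bearing 000°).
Geostrophic balance: in the Northern Hemisphere the Coriolis force deflects motion to the right, so the geostrophic wind blows 90° to the right of the pressure-gradient force (low pressure on the left).
Rotating 000° by 90° clockwise gives 090° — the wind blows toward the east.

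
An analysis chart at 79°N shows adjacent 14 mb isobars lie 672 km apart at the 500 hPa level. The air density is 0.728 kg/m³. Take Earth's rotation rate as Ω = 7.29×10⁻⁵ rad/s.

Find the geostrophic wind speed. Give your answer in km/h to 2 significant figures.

72 km/h

Coriolis parameter at 79°N:
f = 2Ω sin φ = 2 × 7.29×10⁻⁵ × sin 79° = 1.43×10⁻⁴ s⁻¹
Pressure gradient: |∂P/∂n| = 1400 Pa / 672000 m = 2.08×10⁻³ Pa/m
Geostrophic balance (pressure-gradient force = Coriolis force):
V_g = (1/(fρ)) |∂P/∂n| = 2.08×10⁻³ / (1.43×10⁻⁴ × 0.728) = 20.0 m/s
Converting: 20.0 m/s × 3.6 = 72 km/h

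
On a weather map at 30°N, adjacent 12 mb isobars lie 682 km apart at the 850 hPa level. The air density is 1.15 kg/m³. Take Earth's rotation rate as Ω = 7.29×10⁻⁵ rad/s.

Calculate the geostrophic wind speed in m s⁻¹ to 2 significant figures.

Coriolis parameter at 30°N:
f = 2Ω sin φ = 2 × 7.29×10⁻⁵ × sin 30° = 7.29×10⁻⁵ s⁻¹
Pressure gradient: |∂P/∂n| = 1200 Pa / 682000 m = 1.76×10⁻³ Pa/m
Geostrophic balance (pressure-gradient force = Coriolis force):
V_g = (1/(fρ)) |∂P/∂n| = 1.76×10⁻³ / (7.29×10⁻⁵ × 1.15) = 21.0 m/s

21 m s⁻¹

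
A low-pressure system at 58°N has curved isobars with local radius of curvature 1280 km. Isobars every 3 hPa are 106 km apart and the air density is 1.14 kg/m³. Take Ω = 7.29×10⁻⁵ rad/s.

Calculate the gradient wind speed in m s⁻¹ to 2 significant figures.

Coriolis parameter at 58°N:
f = 2Ω sin φ = 2 × 7.29×10⁻⁵ × sin 58° = 1.24×10⁻⁴ s⁻¹
Pressure gradient: |∂P/∂n| = 300 Pa / 106000 m = 2.83×10⁻³ Pa/m
Geostrophic speed: V_g = |∂P/∂n|/(fρ) = 2.83×10⁻³/(1.24×10⁻⁴ × 1.14) = 20.1 m/s
Around a low, centrifugal force acts outward with Coriolis, so pressure-gradient force balances both:
(1/ρ)|∂P/∂n| = fV + V²/R  →  V² + fR·V − fR·V_g = 0
With fR = 1.24×10⁻⁴ × 1280×10³ m = 158 m/s:
V = [−fR + √((fR)² + 4 fR V_g)]/2 = [−158 + √(158² + 4×158×20.1)]/2 = 18 m/s
Subgeostrophic (V < V_g = 20.1 m/s), as expected around a low.

18 m s⁻¹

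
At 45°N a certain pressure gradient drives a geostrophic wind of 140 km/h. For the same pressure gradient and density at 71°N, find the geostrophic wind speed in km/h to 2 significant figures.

With the same pressure gradient and density, V_g ∝ 1/f ∝ 1/sin φ.
V₂ = V₁ · sin φ₁ / sin φ₂ = 140 × sin 45° / sin 71°
V₂ = 140 × 0.7071/0.9455 = 100 km/h

100 km/h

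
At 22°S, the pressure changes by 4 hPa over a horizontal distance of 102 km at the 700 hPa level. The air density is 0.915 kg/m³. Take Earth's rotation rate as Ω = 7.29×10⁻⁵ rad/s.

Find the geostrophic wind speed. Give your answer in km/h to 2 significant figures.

280 km/h

Coriolis parameter at 22°S:
f = 2Ω sin φ = 2 × 7.29×10⁻⁵ × sin 22° = 5.46×10⁻⁵ s⁻¹
Pressure gradient: |∂P/∂n| = 400 Pa / 102000 m = 3.92×10⁻³ Pa/m
Geostrophic balance (pressure-gradient force = Coriolis force):
V_g = (1/(fρ)) |∂P/∂n| = 3.92×10⁻³ / (5.46×10⁻⁵ × 0.915) = 78.5 m/s
Converting: 78.5 m/s × 3.6 = 280 km/h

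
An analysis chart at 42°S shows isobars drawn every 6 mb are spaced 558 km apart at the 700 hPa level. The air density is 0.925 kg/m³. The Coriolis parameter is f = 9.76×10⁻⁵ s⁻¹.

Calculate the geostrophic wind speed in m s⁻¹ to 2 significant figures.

12 m s⁻¹

Pressure gradient: |∂P/∂n| = 600 Pa / 558000 m = 1.08×10⁻³ Pa/m
Geostrophic balance (pressure-gradient force = Coriolis force):
V_g = (1/(fρ)) |∂P/∂n| = 1.08×10⁻³ / (9.76×10⁻⁵ × 0.925) = 11.9 m/s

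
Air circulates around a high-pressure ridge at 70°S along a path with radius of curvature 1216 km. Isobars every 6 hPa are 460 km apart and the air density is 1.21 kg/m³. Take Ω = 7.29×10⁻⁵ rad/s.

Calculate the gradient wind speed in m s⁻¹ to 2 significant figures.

8.3 m s⁻¹

Coriolis parameter at 70°S:
f = 2Ω sin φ = 2 × 7.29×10⁻⁵ × sin 70° = 1.37×10⁻⁴ s⁻¹
Pressure gradient: |∂P/∂n| = 600 Pa / 460000 m = 1.30×10⁻³ Pa/m
Geostrophic speed: V_g = |∂P/∂n|/(fρ) = 1.30×10⁻³/(1.37×10⁻⁴ × 1.21) = 7.87 m/s
Around a high, pressure-gradient force acts outward with centrifugal, so Coriolis balances both:
fV = (1/ρ)|∂P/∂n| + V²/R  →  V² − fR·V + fR·V_g = 0
With fR = 1.37×10⁻⁴ × 1216×10³ m = 167 m/s:
V = [fR − √((fR)² − 4 fR V_g)]/2 = [167 − √(167² − 4×167×7.87)]/2 = 8.28 m/s
Supergeostrophic (V > V_g = 7.87 m/s), as expected around a high.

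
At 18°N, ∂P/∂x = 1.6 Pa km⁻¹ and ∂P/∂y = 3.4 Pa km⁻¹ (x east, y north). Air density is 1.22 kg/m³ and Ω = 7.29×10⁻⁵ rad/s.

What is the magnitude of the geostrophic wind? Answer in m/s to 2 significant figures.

Coriolis parameter at 18°N:
f = 2Ω sin φ = 2 × 7.29×10⁻⁵ × sin 18° = 4.51×10⁻⁵ s⁻¹
Component geostrophic relations (x east, y north):
u_g = −(1/(fρ)) ∂P/∂y,  v_g = (1/(fρ)) ∂P/∂x
u_g = −(3.4×10⁻³)/(4.51×10⁻⁵ × 1.22) = −61.9 m/s;  v_g = (1.6×10⁻³)/(4.51×10⁻⁵ × 1.22) = 29.1 m/s
|V_g| = √(u_g² + v_g²) = 68.4 m/s

68 m/s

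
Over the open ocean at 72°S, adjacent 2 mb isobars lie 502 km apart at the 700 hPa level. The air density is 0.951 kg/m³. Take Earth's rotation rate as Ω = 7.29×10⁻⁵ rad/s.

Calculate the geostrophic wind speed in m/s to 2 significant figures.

Coriolis parameter at 72°S:
f = 2Ω sin φ = 2 × 7.29×10⁻⁵ × sin 72° = 1.39×10⁻⁴ s⁻¹
Pressure gradient: |∂P/∂n| = 200 Pa / 502000 m = 3.98×10⁻⁴ Pa/m
Geostrophic balance (pressure-gradient force = Coriolis force):
V_g = (1/(fρ)) |∂P/∂n| = 3.98×10⁻⁴ / (1.39×10⁻⁴ × 0.951) = 3.02 m/s

3.0 m/s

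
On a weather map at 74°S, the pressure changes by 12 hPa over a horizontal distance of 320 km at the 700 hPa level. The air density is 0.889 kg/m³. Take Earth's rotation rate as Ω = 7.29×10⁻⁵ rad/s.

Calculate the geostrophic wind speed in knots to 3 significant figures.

Coriolis parameter at 74°S:
f = 2Ω sin φ = 2 × 7.29×10⁻⁵ × sin 74° = 1.40×10⁻⁴ s⁻¹
Pressure gradient: |∂P/∂n| = 1200 Pa / 320000 m = 3.75×10⁻³ Pa/m
Geostrophic balance (pressure-gradient force = Coriolis force):
V_g = (1/(fρ)) |∂P/∂n| = 3.75×10⁻³ / (1.40×10⁻⁴ × 0.889) = 30.1 m/s
Converting: 30.1 m/s × 1.944 = 58.5 knots

58.5 knots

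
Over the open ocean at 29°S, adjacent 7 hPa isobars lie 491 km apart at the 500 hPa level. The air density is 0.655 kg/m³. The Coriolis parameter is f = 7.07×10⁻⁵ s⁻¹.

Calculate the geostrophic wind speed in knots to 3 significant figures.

59.8 knots

Pressure gradient: |∂P/∂n| = 700 Pa / 491000 m = 1.43×10⁻³ Pa/m
Geostrophic balance (pressure-gradient force = Coriolis force):
V_g = (1/(fρ)) |∂P/∂n| = 1.43×10⁻³ / (7.07×10⁻⁵ × 0.655) = 30.8 m/s
Converting: 30.8 m/s × 1.944 = 59.8 knots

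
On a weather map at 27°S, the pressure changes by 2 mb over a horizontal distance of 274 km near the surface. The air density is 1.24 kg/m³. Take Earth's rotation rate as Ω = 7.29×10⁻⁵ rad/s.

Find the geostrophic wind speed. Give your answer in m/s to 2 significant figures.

Coriolis parameter at 27°S:
f = 2Ω sin φ = 2 × 7.29×10⁻⁵ × sin 27° = 6.62×10⁻⁵ s⁻¹
Pressure gradient: |∂P/∂n| = 200 Pa / 274000 m = 7.30×10⁻⁴ Pa/m
Geostrophic balance (pressure-gradient force = Coriolis force):
V_g = (1/(fρ)) |∂P/∂n| = 7.30×10⁻⁴ / (6.62×10⁻⁵ × 1.24) = 8.89 m/s

8.9 m/s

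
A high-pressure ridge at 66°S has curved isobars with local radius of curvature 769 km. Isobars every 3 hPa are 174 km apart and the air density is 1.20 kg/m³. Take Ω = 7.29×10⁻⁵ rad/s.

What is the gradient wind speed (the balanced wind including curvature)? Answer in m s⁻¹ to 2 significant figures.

Coriolis parameter at 66°S:
f = 2Ω sin φ = 2 × 7.29×10⁻⁵ × sin 66° = 1.33×10⁻⁴ s⁻¹
Pressure gradient: |∂P/∂n| = 300 Pa / 174000 m = 1.72×10⁻³ Pa/m
Geostrophic speed: V_g = |∂P/∂n|/(fρ) = 1.72×10⁻³/(1.33×10⁻⁴ × 1.20) = 10.8 m/s
Around a high, pressure-gradient force acts outward with centrifugal, so Coriolis balances both:
fV = (1/ρ)|∂P/∂n| + V²/R  →  V² − fR·V + fR·V_g = 0
With fR = 1.33×10⁻⁴ × 769×10³ m = 102 m/s:
V = [fR − √((fR)² − 4 fR V_g)]/2 = [102 − √(102² − 4×102×10.8)]/2 = 12.3 m/s
Supergeostrophic (V > V_g = 10.8 m/s), as expected around a high.

12 m s⁻¹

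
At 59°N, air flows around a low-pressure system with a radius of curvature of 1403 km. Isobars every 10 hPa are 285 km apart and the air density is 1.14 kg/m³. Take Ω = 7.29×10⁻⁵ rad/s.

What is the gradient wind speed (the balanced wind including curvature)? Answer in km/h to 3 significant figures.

78.8 km/h

Coriolis parameter at 59°N:
f = 2Ω sin φ = 2 × 7.29×10⁻⁵ × sin 59° = 1.25×10⁻⁴ s⁻¹
Pressure gradient: |∂P/∂n| = 1000 Pa / 285000 m = 3.51×10⁻³ Pa/m
Geostrophic speed: V_g = |∂P/∂n|/(fρ) = 3.51×10⁻³/(1.25×10⁻⁴ × 1.14) = 24.6 m/s
Around a low, centrifugal force acts outward with Coriolis, so pressure-gradient force balances both:
(1/ρ)|∂P/∂n| = fV + V²/R  →  V² + fR·V − fR·V_g = 0
With fR = 1.25×10⁻⁴ × 1403×10³ m = 175 m/s:
V = [−fR + √((fR)² + 4 fR V_g)]/2 = [−175 + √(175² + 4×175×24.6)]/2 = 21.9 m/s
Subgeostrophic (V < V_g = 24.6 m/s), as expected around a low.
Converting: 21.9 m/s × 3.6 = 78.8 km/h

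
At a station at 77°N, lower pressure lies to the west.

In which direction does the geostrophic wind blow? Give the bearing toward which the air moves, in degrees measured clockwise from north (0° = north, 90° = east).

000°

The pressure-gradient force points toward the west (bearing 270°).
Geostrophic balance: in the Northern Hemisphere the Coriolis force deflects motion to the right, so the geostrophic wind blows 90° to the right of the pressure-gradient force (low pressure on the left).
Rotating 270° by 90° clockwise gives 000° — the wind blows toward the north.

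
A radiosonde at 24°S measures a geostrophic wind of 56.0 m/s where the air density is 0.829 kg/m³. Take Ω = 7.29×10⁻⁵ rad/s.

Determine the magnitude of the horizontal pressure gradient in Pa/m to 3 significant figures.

Coriolis parameter at 24°S:
f = 2Ω sin φ = 2 × 7.29×10⁻⁵ × sin 24° = 5.93×10⁻⁵ s⁻¹
Geostrophic balance rearranged: |∂P/∂n| = f ρ V_g
|∂P/∂n| = 5.93×10⁻⁵ × 0.829 × 56.0 = 2.75×10⁻³ Pa/m

2.75×10⁻³ Pa/m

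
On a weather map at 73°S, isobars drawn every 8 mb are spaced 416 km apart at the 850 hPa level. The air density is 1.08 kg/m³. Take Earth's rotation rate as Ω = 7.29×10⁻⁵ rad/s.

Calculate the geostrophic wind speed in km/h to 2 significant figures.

Coriolis parameter at 73°S:
f = 2Ω sin φ = 2 × 7.29×10⁻⁵ × sin 73° = 1.39×10⁻⁴ s⁻¹
Pressure gradient: |∂P/∂n| = 800 Pa / 416000 m = 1.92×10⁻³ Pa/m
Geostrophic balance (pressure-gradient force = Coriolis force):
V_g = (1/(fρ)) |∂P/∂n| = 1.92×10⁻³ / (1.39×10⁻⁴ × 1.08) = 12.8 m/s
Converting: 12.8 m/s × 3.6 = 46 km/h

46 km/h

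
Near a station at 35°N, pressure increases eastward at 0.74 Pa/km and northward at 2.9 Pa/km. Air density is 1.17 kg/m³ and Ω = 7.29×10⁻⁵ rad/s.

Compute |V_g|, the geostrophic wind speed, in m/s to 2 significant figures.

31 m/s

Coriolis parameter at 35°N:
f = 2Ω sin φ = 2 × 7.29×10⁻⁵ × sin 35° = 8.36×10⁻⁵ s⁻¹
Component geostrophic relations (x east, y north):
u_g = −(1/(fρ)) ∂P/∂y,  v_g = (1/(fρ)) ∂P/∂x
u_g = −(2.9×10⁻³)/(8.36×10⁻⁵ × 1.17) = −29.6 m/s;  v_g = (0.74×10⁻³)/(8.36×10⁻⁵ × 1.17) = 7.56 m/s
|V_g| = √(u_g² + v_g²) = 30.6 m/s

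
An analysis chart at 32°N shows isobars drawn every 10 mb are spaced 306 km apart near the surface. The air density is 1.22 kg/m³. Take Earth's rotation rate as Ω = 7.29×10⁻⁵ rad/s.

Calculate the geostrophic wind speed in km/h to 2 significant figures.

120 km/h

Coriolis parameter at 32°N:
f = 2Ω sin φ = 2 × 7.29×10⁻⁵ × sin 32° = 7.73×10⁻⁵ s⁻¹
Pressure gradient: |∂P/∂n| = 1000 Pa / 306000 m = 3.27×10⁻³ Pa/m
Geostrophic balance (pressure-gradient force = Coriolis force):
V_g = (1/(fρ)) |∂P/∂n| = 3.27×10⁻³ / (7.73×10⁻⁵ × 1.22) = 34.7 m/s
Converting: 34.7 m/s × 3.6 = 120 km/h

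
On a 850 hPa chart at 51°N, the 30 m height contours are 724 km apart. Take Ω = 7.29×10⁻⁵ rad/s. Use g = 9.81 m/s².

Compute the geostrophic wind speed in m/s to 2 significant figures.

Coriolis parameter at 51°N:
f = 2Ω sin φ = 2 × 7.29×10⁻⁵ × sin 51° = 1.13×10⁻⁴ s⁻¹
Height gradient: |∂Z/∂n| = 30 m / 724000 m = 4.14×10⁻⁵
On a pressure surface, geostrophic balance gives V_g = (g/f)|∂Z/∂n|:
V_g = 9.81 × 4.14×10⁻⁵ / 1.13×10⁻⁴ = 3.59 m/s

3.6 m/s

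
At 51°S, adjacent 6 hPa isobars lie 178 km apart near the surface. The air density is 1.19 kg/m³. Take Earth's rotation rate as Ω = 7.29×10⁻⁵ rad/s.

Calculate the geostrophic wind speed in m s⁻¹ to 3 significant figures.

25.0 m s⁻¹

Coriolis parameter at 51°S:
f = 2Ω sin φ = 2 × 7.29×10⁻⁵ × sin 51° = 1.13×10⁻⁴ s⁻¹
Pressure gradient: |∂P/∂n| = 600 Pa / 178000 m = 3.37×10⁻³ Pa/m
Geostrophic balance (pressure-gradient force = Coriolis force):
V_g = (1/(fρ)) |∂P/∂n| = 3.37×10⁻³ / (1.13×10⁻⁴ × 1.19) = 25.0 m/s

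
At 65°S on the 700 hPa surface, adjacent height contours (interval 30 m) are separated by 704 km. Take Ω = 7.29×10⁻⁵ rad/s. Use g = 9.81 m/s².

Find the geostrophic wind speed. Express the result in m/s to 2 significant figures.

3.2 m/s

Coriolis parameter at 65°S:
f = 2Ω sin φ = 2 × 7.29×10⁻⁵ × sin 65° = 1.32×10⁻⁴ s⁻¹
Height gradient: |∂Z/∂n| = 30 m / 704000 m = 4.26×10⁻⁵
On a pressure surface, geostrophic balance gives V_g = (g/f)|∂Z/∂n|:
V_g = 9.81 × 4.26×10⁻⁵ / 1.32×10⁻⁴ = 3.16 m/s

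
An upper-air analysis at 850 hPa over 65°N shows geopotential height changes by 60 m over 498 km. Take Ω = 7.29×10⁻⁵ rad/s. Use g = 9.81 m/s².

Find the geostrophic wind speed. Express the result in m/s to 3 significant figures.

8.94 m/s

Coriolis parameter at 65°N:
f = 2Ω sin φ = 2 × 7.29×10⁻⁵ × sin 65° = 1.32×10⁻⁴ s⁻¹
Height gradient: |∂Z/∂n| = 60 m / 498000 m = 1.20×10⁻⁴
On a pressure surface, geostrophic balance gives V_g = (g/f)|∂Z/∂n|:
V_g = 9.81 × 1.20×10⁻⁴ / 1.32×10⁻⁴ = 8.94 m/s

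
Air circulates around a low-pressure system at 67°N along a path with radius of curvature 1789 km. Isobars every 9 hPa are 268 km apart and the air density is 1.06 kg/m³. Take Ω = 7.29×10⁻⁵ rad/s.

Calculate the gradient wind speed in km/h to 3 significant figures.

Coriolis parameter at 67°N:
f = 2Ω sin φ = 2 × 7.29×10⁻⁵ × sin 67° = 1.34×10⁻⁴ s⁻¹
Pressure gradient: |∂P/∂n| = 900 Pa / 268000 m = 3.36×10⁻³ Pa/m
Geostrophic speed: V_g = |∂P/∂n|/(fρ) = 3.36×10⁻³/(1.34×10⁻⁴ × 1.06) = 23.6 m/s
Around a low, centrifugal force acts outward with Coriolis, so pressure-gradient force balances both:
(1/ρ)|∂P/∂n| = fV + V²/R  →  V² + fR·V − fR·V_g = 0
With fR = 1.34×10⁻⁴ × 1789×10³ m = 240 m/s:
V = [−fR + √((fR)² + 4 fR V_g)]/2 = [−240 + √(240² + 4×240×23.6)]/2 = 21.7 m/s
Subgeostrophic (V < V_g = 23.6 m/s), as expected around a low.
Converting: 21.7 m/s × 3.6 = 78.0 km/h

78.0 km/h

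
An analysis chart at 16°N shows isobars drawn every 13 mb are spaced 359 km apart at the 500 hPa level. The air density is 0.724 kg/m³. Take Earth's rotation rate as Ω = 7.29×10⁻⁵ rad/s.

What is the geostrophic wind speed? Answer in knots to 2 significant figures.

Coriolis parameter at 16°N:
f = 2Ω sin φ = 2 × 7.29×10⁻⁵ × sin 16° = 4.02×10⁻⁵ s⁻¹
Pressure gradient: |∂P/∂n| = 1300 Pa / 359000 m = 3.62×10⁻³ Pa/m
Geostrophic balance (pressure-gradient force = Coriolis force):
V_g = (1/(fρ)) |∂P/∂n| = 3.62×10⁻³ / (4.02×10⁻⁵ × 0.724) = 124 m/s
Converting: 124 m/s × 1.944 = 240 knots

240 knots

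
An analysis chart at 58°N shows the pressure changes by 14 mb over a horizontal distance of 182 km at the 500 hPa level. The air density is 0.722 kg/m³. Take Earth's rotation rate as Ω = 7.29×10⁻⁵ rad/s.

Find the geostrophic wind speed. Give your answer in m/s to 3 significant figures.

86.2 m/s

Coriolis parameter at 58°N:
f = 2Ω sin φ = 2 × 7.29×10⁻⁵ × sin 58° = 1.24×10⁻⁴ s⁻¹
Pressure gradient: |∂P/∂n| = 1400 Pa / 182000 m = 7.69×10⁻³ Pa/m
Geostrophic balance (pressure-gradient force = Coriolis force):
V_g = (1/(fρ)) |∂P/∂n| = 7.69×10⁻³ / (1.24×10⁻⁴ × 0.722) = 86.2 m/s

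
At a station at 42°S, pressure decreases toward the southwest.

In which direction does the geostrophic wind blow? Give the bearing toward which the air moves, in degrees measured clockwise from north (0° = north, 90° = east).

The pressure-gradient force points toward the southwest (bearing 225°).
Geostrophic balance: in the Southern Hemisphere the Coriolis force deflects motion to the left, so the geostrophic wind blows 90° to the left of the pressure-gradient force (low pressure on the right).
Rotating 225° by 90° counterclockwise gives 135° — the wind blows toward the southeast.

135°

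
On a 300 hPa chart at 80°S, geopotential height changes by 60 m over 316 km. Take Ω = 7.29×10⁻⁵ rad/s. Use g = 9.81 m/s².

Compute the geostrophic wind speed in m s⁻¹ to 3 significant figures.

13.0 m s⁻¹

Coriolis parameter at 80°S:
f = 2Ω sin φ = 2 × 7.29×10⁻⁵ × sin 80° = 1.44×10⁻⁴ s⁻¹
Height gradient: |∂Z/∂n| = 60 m / 316000 m = 1.90×10⁻⁴
On a pressure surface, geostrophic balance gives V_g = (g/f)|∂Z/∂n|:
V_g = 9.81 × 1.90×10⁻⁴ / 1.44×10⁻⁴ = 13.0 m/s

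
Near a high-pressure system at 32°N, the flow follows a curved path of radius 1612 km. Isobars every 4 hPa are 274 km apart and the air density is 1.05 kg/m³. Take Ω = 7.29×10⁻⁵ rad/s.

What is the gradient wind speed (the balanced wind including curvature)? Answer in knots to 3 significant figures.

42.4 knots

Coriolis parameter at 32°N:
f = 2Ω sin φ = 2 × 7.29×10⁻⁵ × sin 32° = 7.73×10⁻⁵ s⁻¹
Pressure gradient: |∂P/∂n| = 400 Pa / 274000 m = 1.46×10⁻³ Pa/m
Geostrophic speed: V_g = |∂P/∂n|/(fρ) = 1.46×10⁻³/(7.73×10⁻⁵ × 1.05) = 18.0 m/s
Around a high, pressure-gradient force acts outward with centrifugal, so Coriolis balances both:
fV = (1/ρ)|∂P/∂n| + V²/R  →  V² − fR·V + fR·V_g = 0
With fR = 7.73×10⁻⁵ × 1612×10³ m = 125 m/s:
V = [fR − √((fR)² − 4 fR V_g)]/2 = [125 − √(125² − 4×125×18)]/2 = 21.8 m/s
Supergeostrophic (V > V_g = 18 m/s), as expected around a high.
Converting: 21.8 m/s × 1.944 = 42.4 knots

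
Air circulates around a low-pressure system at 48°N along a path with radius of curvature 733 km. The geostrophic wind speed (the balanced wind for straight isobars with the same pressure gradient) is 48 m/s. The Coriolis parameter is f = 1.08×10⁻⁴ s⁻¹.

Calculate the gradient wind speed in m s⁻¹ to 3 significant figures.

33.7 m s⁻¹

Around a low, centrifugal force acts outward with Coriolis, so pressure-gradient force balances both:
(1/ρ)|∂P/∂n| = fV + V²/R  →  V² + fR·V − fR·V_g = 0
With fR = 1.08×10⁻⁴ × 733×10³ m = 79.2 m/s:
V = [−fR + √((fR)² + 4 fR V_g)]/2 = [−79.2 + √(79.2² + 4×79.2×48)]/2 = 33.7 m/s
Subgeostrophic (V < V_g = 48 m/s), as expected around a low.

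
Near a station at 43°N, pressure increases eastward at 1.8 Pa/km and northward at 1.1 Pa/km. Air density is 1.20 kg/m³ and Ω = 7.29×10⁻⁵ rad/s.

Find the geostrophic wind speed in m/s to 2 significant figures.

18 m/s

Coriolis parameter at 43°N:
f = 2Ω sin φ = 2 × 7.29×10⁻⁵ × sin 43° = 9.94×10⁻⁵ s⁻¹
Component geostrophic relations (x east, y north):
u_g = −(1/(fρ)) ∂P/∂y,  v_g = (1/(fρ)) ∂P/∂x
u_g = −(1.1×10⁻³)/(9.94×10⁻⁵ × 1.20) = −9.22 m/s;  v_g = (1.8×10⁻³)/(9.94×10⁻⁵ × 1.20) = 15.1 m/s
|V_g| = √(u_g² + v_g²) = 17.7 m/s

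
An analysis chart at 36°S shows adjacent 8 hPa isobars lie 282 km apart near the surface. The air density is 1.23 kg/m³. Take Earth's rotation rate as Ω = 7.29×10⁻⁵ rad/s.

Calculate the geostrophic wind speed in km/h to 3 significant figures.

Coriolis parameter at 36°S:
f = 2Ω sin φ = 2 × 7.29×10⁻⁵ × sin 36° = 8.57×10⁻⁵ s⁻¹
Pressure gradient: |∂P/∂n| = 800 Pa / 282000 m = 2.84×10⁻³ Pa/m
Geostrophic balance (pressure-gradient force = Coriolis force):
V_g = (1/(fρ)) |∂P/∂n| = 2.84×10⁻³ / (8.57×10⁻⁵ × 1.23) = 26.9 m/s
Converting: 26.9 m/s × 3.6 = 96.9 km/h

96.9 km/h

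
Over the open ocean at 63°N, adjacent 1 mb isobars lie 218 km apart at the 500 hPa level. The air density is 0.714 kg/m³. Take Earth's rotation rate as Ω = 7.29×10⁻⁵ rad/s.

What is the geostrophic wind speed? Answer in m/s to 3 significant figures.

Coriolis parameter at 63°N:
f = 2Ω sin φ = 2 × 7.29×10⁻⁵ × sin 63° = 1.30×10⁻⁴ s⁻¹
Pressure gradient: |∂P/∂n| = 100 Pa / 218000 m = 4.59×10⁻⁴ Pa/m
Geostrophic balance (pressure-gradient force = Coriolis force):
V_g = (1/(fρ)) |∂P/∂n| = 4.59×10⁻⁴ / (1.30×10⁻⁴ × 0.714) = 4.95 m/s

4.95 m/s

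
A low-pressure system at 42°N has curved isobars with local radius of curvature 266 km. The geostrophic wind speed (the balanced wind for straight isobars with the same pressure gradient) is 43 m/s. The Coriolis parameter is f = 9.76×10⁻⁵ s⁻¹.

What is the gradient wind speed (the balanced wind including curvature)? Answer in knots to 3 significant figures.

Around a low, centrifugal force acts outward with Coriolis, so pressure-gradient force balances both:
(1/ρ)|∂P/∂n| = fV + V²/R  →  V² + fR·V − fR·V_g = 0
With fR = 9.76×10⁻⁵ × 266×10³ m = 26.0 m/s:
V = [−fR + √((fR)² + 4 fR V_g)]/2 = [−26.0 + √(26.0² + 4×26.0×43)]/2 = 22.9 m/s
Subgeostrophic (V < V_g = 43 m/s), as expected around a low.
Converting: 22.9 m/s × 1.944 = 44.4 knots

44.4 knots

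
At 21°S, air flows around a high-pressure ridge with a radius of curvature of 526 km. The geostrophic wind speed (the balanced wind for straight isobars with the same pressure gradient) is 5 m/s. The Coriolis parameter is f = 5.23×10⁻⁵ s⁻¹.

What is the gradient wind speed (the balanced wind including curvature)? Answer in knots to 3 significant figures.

12.8 knots

Around a high, pressure-gradient force acts outward with centrifugal, so Coriolis balances both:
fV = (1/ρ)|∂P/∂n| + V²/R  →  V² − fR·V + fR·V_g = 0
With fR = 5.23×10⁻⁵ × 526×10³ m = 27.5 m/s:
V = [fR − √((fR)² − 4 fR V_g)]/2 = [27.5 − √(27.5² − 4×27.5×5)]/2 = 6.57 m/s
Supergeostrophic (V > V_g = 5 m/s), as expected around a high.
Converting: 6.57 m/s × 1.944 = 12.8 knots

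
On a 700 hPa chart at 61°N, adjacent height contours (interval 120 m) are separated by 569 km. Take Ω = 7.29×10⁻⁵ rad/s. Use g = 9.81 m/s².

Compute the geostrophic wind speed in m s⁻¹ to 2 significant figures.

Coriolis parameter at 61°N:
f = 2Ω sin φ = 2 × 7.29×10⁻⁵ × sin 61° = 1.28×10⁻⁴ s⁻¹
Height gradient: |∂Z/∂n| = 120 m / 569000 m = 2.11×10⁻⁴
On a pressure surface, geostrophic balance gives V_g = (g/f)|∂Z/∂n|:
V_g = 9.81 × 2.11×10⁻⁴ / 1.28×10⁻⁴ = 16.2 m/s

16 m s⁻¹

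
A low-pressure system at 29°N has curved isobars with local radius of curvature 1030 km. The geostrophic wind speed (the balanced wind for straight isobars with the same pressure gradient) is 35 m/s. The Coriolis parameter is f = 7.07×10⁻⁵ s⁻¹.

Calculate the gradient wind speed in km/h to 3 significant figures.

Around a low, centrifugal force acts outward with Coriolis, so pressure-gradient force balances both:
(1/ρ)|∂P/∂n| = fV + V²/R  →  V² + fR·V − fR·V_g = 0
With fR = 7.07×10⁻⁵ × 1030×10³ m = 72.8 m/s:
V = [−fR + √((fR)² + 4 fR V_g)]/2 = [−72.8 + √(72.8² + 4×72.8×35)]/2 = 25.8 m/s
Subgeostrophic (V < V_g = 35 m/s), as expected around a low.
Converting: 25.8 m/s × 3.6 = 93.0 km/h

93.0 km/h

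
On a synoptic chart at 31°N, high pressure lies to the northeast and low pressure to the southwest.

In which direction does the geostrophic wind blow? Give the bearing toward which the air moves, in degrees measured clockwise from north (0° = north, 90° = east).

315°

The pressure-gradient force points toward the southwest (bearing 225°).
Geostrophic balance: in the Northern Hemisphere the Coriolis force deflects motion to the right, so the geostrophic wind blows 90° to the right of the pressure-gradient force (low pressure on the left).
Rotating 225° by 90° clockwise gives 315° — the wind blows toward the northwest.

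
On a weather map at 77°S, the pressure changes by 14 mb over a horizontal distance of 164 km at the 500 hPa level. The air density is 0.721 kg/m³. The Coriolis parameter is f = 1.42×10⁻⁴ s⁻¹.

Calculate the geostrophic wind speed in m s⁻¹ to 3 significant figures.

83.4 m s⁻¹

Pressure gradient: |∂P/∂n| = 1400 Pa / 164000 m = 8.54×10⁻³ Pa/m
Geostrophic balance (pressure-gradient force = Coriolis force):
V_g = (1/(fρ)) |∂P/∂n| = 8.54×10⁻³ / (1.42×10⁻⁴ × 0.721) = 83.4 m/s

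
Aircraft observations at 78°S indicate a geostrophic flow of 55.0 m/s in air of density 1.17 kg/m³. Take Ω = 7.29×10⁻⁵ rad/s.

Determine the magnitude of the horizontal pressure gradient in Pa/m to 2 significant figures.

Coriolis parameter at 78°S:
f = 2Ω sin φ = 2 × 7.29×10⁻⁵ × sin 78° = 1.43×10⁻⁴ s⁻¹
Geostrophic balance rearranged: |∂P/∂n| = f ρ V_g
|∂P/∂n| = 1.43×10⁻⁴ × 1.17 × 55.0 = 9.18×10⁻³ Pa/m

9.2×10⁻³ Pa/m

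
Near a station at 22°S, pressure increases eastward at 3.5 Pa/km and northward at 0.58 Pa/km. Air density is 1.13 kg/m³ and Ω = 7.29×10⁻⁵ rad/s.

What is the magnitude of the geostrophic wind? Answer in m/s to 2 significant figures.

Coriolis parameter at 22°S:
f = 2Ω sin φ = 2 × 7.29×10⁻⁵ × sin 22° = 5.46×10⁻⁵ s⁻¹
In the Southern Hemisphere f is negative: f = −5.46×10⁻⁵ s⁻¹.
Component geostrophic relations (x east, y north):
u_g = −(1/(fρ)) ∂P/∂y,  v_g = (1/(fρ)) ∂P/∂x
u_g = −(0.58×10⁻³)/(−5.46×10⁻⁵ × 1.13) = 9.40 m/s;  v_g = (3.5×10⁻³)/(−5.46×10⁻⁵ × 1.13) = −56.7 m/s
|V_g| = √(u_g² + v_g²) = 57.5 m/s

57 m/s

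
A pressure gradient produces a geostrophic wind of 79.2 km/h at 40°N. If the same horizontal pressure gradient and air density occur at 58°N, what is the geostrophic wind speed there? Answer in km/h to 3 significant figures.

60.0 km/h

With the same pressure gradient and density, V_g ∝ 1/f ∝ 1/sin φ.
V₂ = V₁ · sin φ₁ / sin φ₂ = 79.2 × sin 40° / sin 58°
V₂ = 79.2 × 0.6428/0.8480 = 60.0 km/h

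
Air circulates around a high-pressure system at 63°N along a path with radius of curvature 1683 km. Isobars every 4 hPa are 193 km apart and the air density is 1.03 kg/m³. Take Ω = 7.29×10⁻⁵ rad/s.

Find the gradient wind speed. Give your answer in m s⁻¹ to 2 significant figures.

Coriolis parameter at 63°N:
f = 2Ω sin φ = 2 × 7.29×10⁻⁵ × sin 63° = 1.30×10⁻⁴ s⁻¹
Pressure gradient: |∂P/∂n| = 400 Pa / 193000 m = 2.07×10⁻³ Pa/m
Geostrophic speed: V_g = |∂P/∂n|/(fρ) = 2.07×10⁻³/(1.30×10⁻⁴ × 1.03) = 15.5 m/s
Around a high, pressure-gradient force acts outward with centrifugal, so Coriolis balances both:
fV = (1/ρ)|∂P/∂n| + V²/R  →  V² − fR·V + fR·V_g = 0
With fR = 1.30×10⁻⁴ × 1683×10³ m = 219 m/s:
V = [fR − √((fR)² − 4 fR V_g)]/2 = [219 − √(219² − 4×219×15.5)]/2 = 16.8 m/s
Supergeostrophic (V > V_g = 15.5 m/s), as expected around a high.

17 m s⁻¹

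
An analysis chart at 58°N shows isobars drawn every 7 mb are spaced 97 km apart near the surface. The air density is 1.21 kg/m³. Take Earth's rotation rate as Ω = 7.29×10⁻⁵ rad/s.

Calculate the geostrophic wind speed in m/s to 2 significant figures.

48 m/s

Coriolis parameter at 58°N:
f = 2Ω sin φ = 2 × 7.29×10⁻⁵ × sin 58° = 1.24×10⁻⁴ s⁻¹
Pressure gradient: |∂P/∂n| = 700 Pa / 97000 m = 7.22×10⁻³ Pa/m
Geostrophic balance (pressure-gradient force = Coriolis force):
V_g = (1/(fρ)) |∂P/∂n| = 7.22×10⁻³ / (1.24×10⁻⁴ × 1.21) = 48.2 m/s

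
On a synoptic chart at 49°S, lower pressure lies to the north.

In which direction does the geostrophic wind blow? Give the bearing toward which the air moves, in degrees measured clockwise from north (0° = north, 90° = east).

The pressure-gradient force points toward the north (bearing 000°).
Geostrophic balance: in the Southern Hemisphere the Coriolis force deflects motion to the left, so the geostrophic wind blows 90° to the left of the pressure-gradient force (low pressure on the right).
Rotating 000° by 90° counterclockwise gives 270° — the wind blows toward the west.

270°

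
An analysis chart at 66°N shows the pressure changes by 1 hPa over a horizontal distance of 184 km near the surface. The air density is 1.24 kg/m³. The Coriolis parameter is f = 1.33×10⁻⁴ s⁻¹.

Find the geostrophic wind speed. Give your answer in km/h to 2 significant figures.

Pressure gradient: |∂P/∂n| = 100 Pa / 184000 m = 5.43×10⁻⁴ Pa/m
Geostrophic balance (pressure-gradient force = Coriolis force):
V_g = (1/(fρ)) |∂P/∂n| = 5.43×10⁻⁴ / (1.33×10⁻⁴ × 1.24) = 3.30 m/s
Converting: 3.30 m/s × 3.6 = 12 km/h

12 km/h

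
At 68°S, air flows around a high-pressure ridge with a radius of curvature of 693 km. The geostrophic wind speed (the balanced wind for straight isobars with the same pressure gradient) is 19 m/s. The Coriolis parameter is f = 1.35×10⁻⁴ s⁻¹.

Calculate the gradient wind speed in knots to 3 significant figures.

Around a high, pressure-gradient force acts outward with centrifugal, so Coriolis balances both:
fV = (1/ρ)|∂P/∂n| + V²/R  →  V² − fR·V + fR·V_g = 0
With fR = 1.35×10⁻⁴ × 693×10³ m = 93.6 m/s:
V = [fR − √((fR)² − 4 fR V_g)]/2 = [93.6 − √(93.6² − 4×93.6×19)]/2 = 26.5 m/s
Supergeostrophic (V > V_g = 19 m/s), as expected around a high.
Converting: 26.5 m/s × 1.944 = 51.5 knots

51.5 knots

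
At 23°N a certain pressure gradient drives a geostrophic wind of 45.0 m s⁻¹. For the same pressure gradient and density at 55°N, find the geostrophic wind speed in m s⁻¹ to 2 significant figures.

21 m s⁻¹

With the same pressure gradient and density, V_g ∝ 1/f ∝ 1/sin φ.
V₂ = V₁ · sin φ₁ / sin φ₂ = 45.0 × sin 23° / sin 55°
V₂ = 45.0 × 0.3907/0.8192 = 21 m s⁻¹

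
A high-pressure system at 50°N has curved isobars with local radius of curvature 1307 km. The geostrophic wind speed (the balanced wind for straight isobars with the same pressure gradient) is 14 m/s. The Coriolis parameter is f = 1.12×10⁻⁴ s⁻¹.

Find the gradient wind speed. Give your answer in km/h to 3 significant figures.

56.4 km/h

Around a high, pressure-gradient force acts outward with centrifugal, so Coriolis balances both:
fV = (1/ρ)|∂P/∂n| + V²/R  →  V² − fR·V + fR·V_g = 0
With fR = 1.12×10⁻⁴ × 1307×10³ m = 146 m/s:
V = [fR − √((fR)² − 4 fR V_g)]/2 = [146 − √(146² − 4×146×14)]/2 = 15.7 m/s
Supergeostrophic (V > V_g = 14 m/s), as expected around a high.
Converting: 15.7 m/s × 3.6 = 56.4 km/h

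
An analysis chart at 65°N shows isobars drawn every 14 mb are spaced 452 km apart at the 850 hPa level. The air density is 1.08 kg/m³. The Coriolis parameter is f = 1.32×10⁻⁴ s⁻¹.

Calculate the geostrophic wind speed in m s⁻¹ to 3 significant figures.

21.7 m s⁻¹

Pressure gradient: |∂P/∂n| = 1400 Pa / 452000 m = 3.10×10⁻³ Pa/m
Geostrophic balance (pressure-gradient force = Coriolis force):
V_g = (1/(fρ)) |∂P/∂n| = 3.10×10⁻³ / (1.32×10⁻⁴ × 1.08) = 21.7 m/s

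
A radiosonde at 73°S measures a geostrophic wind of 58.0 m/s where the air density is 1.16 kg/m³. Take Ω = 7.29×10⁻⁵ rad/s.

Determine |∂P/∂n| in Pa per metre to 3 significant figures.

9.38×10⁻³ Pa/m

Coriolis parameter at 73°S:
f = 2Ω sin φ = 2 × 7.29×10⁻⁵ × sin 73° = 1.39×10⁻⁴ s⁻¹
Geostrophic balance rearranged: |∂P/∂n| = f ρ V_g
|∂P/∂n| = 1.39×10⁻⁴ × 1.16 × 58.0 = 9.38×10⁻³ Pa/m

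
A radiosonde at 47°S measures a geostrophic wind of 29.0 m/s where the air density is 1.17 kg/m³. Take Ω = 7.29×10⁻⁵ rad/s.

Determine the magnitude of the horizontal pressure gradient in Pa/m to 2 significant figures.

Coriolis parameter at 47°S:
f = 2Ω sin φ = 2 × 7.29×10⁻⁵ × sin 47° = 1.07×10⁻⁴ s⁻¹
Geostrophic balance rearranged: |∂P/∂n| = f ρ V_g
|∂P/∂n| = 1.07×10⁻⁴ × 1.17 × 29.0 = 3.62×10⁻³ Pa/m

3.6×10⁻³ Pa/m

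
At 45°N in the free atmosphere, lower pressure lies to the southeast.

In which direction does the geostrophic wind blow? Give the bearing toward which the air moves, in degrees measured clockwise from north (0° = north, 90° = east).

The pressure-gradient force points toward the southeast (bearing 135°).
Geostrophic balance: in the Northern Hemisphere the Coriolis force deflects motion to the right, so the geostrophic wind blows 90° to the right of the pressure-gradient force (low pressure on the left).
Rotating 135° by 90° clockwise gives 225° — the wind blows toward the southwest.

225°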